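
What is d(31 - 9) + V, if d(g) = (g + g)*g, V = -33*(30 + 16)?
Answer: -550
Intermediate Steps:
V = -1518 (V = -33*46 = -1518)
d(g) = 2*g**2 (d(g) = (2*g)*g = 2*g**2)
d(31 - 9) + V = 2*(31 - 9)**2 - 1518 = 2*22**2 - 1518 = 2*484 - 1518 = 968 - 1518 = -550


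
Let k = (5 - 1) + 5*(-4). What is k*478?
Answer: -7648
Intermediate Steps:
k = -16 (k = 4 - 20 = -16)
k*478 = -16*478 = -7648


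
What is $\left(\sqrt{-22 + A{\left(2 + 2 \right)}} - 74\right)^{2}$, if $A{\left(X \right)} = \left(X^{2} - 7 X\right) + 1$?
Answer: $\left(74 - i \sqrt{33}\right)^{2} \approx 5443.0 - 850.2 i$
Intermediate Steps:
$A{\left(X \right)} = 1 + X^{2} - 7 X$
$\left(\sqrt{-22 + A{\left(2 + 2 \right)}} - 74\right)^{2} = \left(\sqrt{-22 + \left(1 + \left(2 + 2\right)^{2} - 7 \left(2 + 2\right)\right)} - 74\right)^{2} = \left(\sqrt{-22 + \left(1 + 4^{2} - 28\right)} - 74\right)^{2} = \left(\sqrt{-22 + \left(1 + 16 - 28\right)} - 74\right)^{2} = \left(\sqrt{-22 - 11} - 74\right)^{2} = \left(\sqrt{-33} - 74\right)^{2} = \left(i \sqrt{33} - 74\right)^{2} = \left(-74 + i \sqrt{33}\right)^{2}$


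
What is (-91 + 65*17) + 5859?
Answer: 6873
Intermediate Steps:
(-91 + 65*17) + 5859 = (-91 + 1105) + 5859 = 1014 + 5859 = 6873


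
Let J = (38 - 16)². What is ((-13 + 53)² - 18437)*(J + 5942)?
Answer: -108194562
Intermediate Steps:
J = 484 (J = 22² = 484)
((-13 + 53)² - 18437)*(J + 5942) = ((-13 + 53)² - 18437)*(484 + 5942) = (40² - 18437)*6426 = (1600 - 18437)*6426 = -16837*6426 = -108194562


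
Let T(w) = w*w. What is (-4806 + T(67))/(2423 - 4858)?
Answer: 317/2435 ≈ 0.13018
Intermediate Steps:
T(w) = w²
(-4806 + T(67))/(2423 - 4858) = (-4806 + 67²)/(2423 - 4858) = (-4806 + 4489)/(-2435) = -317*(-1/2435) = 317/2435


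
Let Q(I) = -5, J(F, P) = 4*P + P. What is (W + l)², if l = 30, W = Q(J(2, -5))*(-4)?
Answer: 2500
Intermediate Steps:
J(F, P) = 5*P
W = 20 (W = -5*(-4) = 20)
(W + l)² = (20 + 30)² = 50² = 2500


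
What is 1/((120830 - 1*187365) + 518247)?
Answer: 1/451712 ≈ 2.2138e-6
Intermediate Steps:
1/((120830 - 1*187365) + 518247) = 1/((120830 - 187365) + 518247) = 1/(-66535 + 518247) = 1/451712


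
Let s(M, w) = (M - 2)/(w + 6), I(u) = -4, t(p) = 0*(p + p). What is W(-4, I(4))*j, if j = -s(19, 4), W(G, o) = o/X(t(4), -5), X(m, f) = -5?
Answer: -34/25 ≈ -1.3600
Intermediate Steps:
t(p) = 0 (t(p) = 0*(2*p) = 0)
s(M, w) = (-2 + M)/(6 + w)
W(G, o) = -o/5 (W(G, o) = o/(-5) = o*(-1/5) = -o/5)
j = -17/10 (j = -(-2 + 19)/(6 + 4) = -17/10 ≈ -1.7000)
W(-4, I(4))*j = -1/5*(-4)*(-17/10) = (4/5)*(-17/10) = -34/25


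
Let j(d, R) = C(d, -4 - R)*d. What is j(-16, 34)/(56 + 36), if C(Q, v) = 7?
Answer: -28/23 ≈ -1.2174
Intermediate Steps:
j(d, R) = 7*d
j(-16, 34)/(56 + 36) = (7*(-16))/(56 + 36) = -112/92 = -112*1/92 = -28/23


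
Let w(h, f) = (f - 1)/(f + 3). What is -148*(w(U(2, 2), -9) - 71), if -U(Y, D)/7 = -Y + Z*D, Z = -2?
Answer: 30784/3 ≈ 10261.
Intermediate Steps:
U(Y, D) = 7*Y + 14*D (U(Y, D) = -7*(-Y - 2*D) = 7*Y + 14*D)
w(h, f) = (-1 + f)/(3 + f)
-148*(w(U(2, 2), -9) - 71) = -148*((-1 - 9)/(3 - 9) - 71) = -148*(-10/(-6) - 71) = -148*(-⅙*(-10) - 71) = -148*(5/3 - 71) = -148*(-208/3) = 30784/3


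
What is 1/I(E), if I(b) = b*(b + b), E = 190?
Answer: 1/72200 ≈ 1.3850e-5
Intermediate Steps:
I(b) = 2*b² (I(b) = b*(2*b) = 2*b²)
1/I(E) = 1/(2*190²) = 1/(2*36100) = 1/72200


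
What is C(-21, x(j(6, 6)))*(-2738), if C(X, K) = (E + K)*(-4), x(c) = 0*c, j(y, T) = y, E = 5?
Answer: 54760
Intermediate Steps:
x(c) = 0
C(X, K) = -20 - 4*K (C(X, K) = (5 + K)*(-4) = -20 - 4*K)
C(-21, x(j(6, 6)))*(-2738) = (-20 - 4*0)*(-2738) = (-20 + 0)*(-2738) = -20*(-2738) = 54760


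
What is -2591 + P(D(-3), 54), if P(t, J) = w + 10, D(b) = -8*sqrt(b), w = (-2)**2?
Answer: -2577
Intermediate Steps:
w = 4
P(t, J) = 14 (P(t, J) = 4 + 10 = 14)
-2591 + P(D(-3), 54) = -2591 + 14 = -2577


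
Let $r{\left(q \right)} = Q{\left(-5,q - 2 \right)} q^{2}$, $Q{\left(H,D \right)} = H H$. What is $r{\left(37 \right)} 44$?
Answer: $1505900$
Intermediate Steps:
$Q{\left(H,D \right)} = H^{2}$
$r{\left(q \right)} = 25 q^{2}$ ($r{\left(q \right)} = \left(-5\right)^{2} q^{2} = 25 q^{2}$)
$r{\left(37 \right)} 44 = 25 \cdot 37^{2} \cdot 44 = 25 \cdot 1369 \cdot 44 = 34225 \cdot 44 = 1505900$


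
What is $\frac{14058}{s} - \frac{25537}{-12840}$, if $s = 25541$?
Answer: $\frac{832745237}{327946440} \approx 2.5393$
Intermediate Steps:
$\frac{14058}{s} - \frac{25537}{-12840} = \frac{14058}{25541} - \frac{25537}{-12840} = 14058 \cdot \frac{1}{25541} - - \frac{25537}{12840} = \frac{14058}{25541} + \frac{25537}{12840} = \frac{832745237}{327946440}$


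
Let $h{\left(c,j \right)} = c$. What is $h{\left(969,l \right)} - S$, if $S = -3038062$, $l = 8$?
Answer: $3039031$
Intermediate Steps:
$h{\left(969,l \right)} - S = 969 - -3038062 = 969 + 3038062 = 3039031$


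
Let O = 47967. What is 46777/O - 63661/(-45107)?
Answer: 5163597326/2163647469 ≈ 2.3865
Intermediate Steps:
46777/O - 63661/(-45107) = 46777/47967 - 63661/(-45107) = 46777*(1/47967) - 63661*(-1/45107) = 46777/47967 + 63661/45107 = 5163597326/2163647469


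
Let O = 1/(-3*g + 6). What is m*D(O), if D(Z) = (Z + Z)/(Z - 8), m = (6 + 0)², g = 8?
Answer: 72/145 ≈ 0.49655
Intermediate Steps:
O = -1/18 (O = 1/(-3*8 + 6) = 1/(-24 + 6) = 1/(-18) = -1/18 ≈ -0.055556)
m = 36 (m = 6² = 36)
D(Z) = 2*Z/(-8 + Z) (D(Z) = (2*Z)/(-8 + Z) = 2*Z/(-8 + Z))
m*D(O) = 36*(2*(-1/18)/(-8 - 1/18)) = 36*(2*(-1/18)/(-145/18)) = 36*(2*(-1/18)*(-18/145)) = 36*(2/145) = 72/145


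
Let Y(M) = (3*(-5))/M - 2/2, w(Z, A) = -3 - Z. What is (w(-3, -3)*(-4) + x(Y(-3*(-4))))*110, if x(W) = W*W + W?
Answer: 2475/8 ≈ 309.38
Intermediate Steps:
Y(M) = -1 - 15/M (Y(M) = -15/M - 2*½ = -15/M - 1 = -1 - 15/M)
x(W) = W + W² (x(W) = W² + W = W + W²)
(w(-3, -3)*(-4) + x(Y(-3*(-4))))*110 = ((-3 - 1*(-3))*(-4) + ((-15 - (-3)*(-4))/((-3*(-4))))*(1 + (-15 - (-3)*(-4))/((-3*(-4)))))*110 = ((-3 + 3)*(-4) + ((-15 - 1*12)/12)*(1 + (-15 - 1*12)/12))*110 = (0*(-4) + ((-15 - 12)/12)*(1 + (-15 - 12)/12))*110 = (0 + ((1/12)*(-27))*(1 + (1/12)*(-27)))*110 = (0 - 9*(1 - 9/4)/4)*110 = (0 - 9/4*(-5/4))*110 = (0 + 45/16)*110 = (45/16)*110 = 2475/8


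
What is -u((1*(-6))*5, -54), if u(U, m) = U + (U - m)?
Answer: 6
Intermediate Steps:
u(U, m) = -m + 2*U
-u((1*(-6))*5, -54) = -(-1*(-54) + 2*((1*(-6))*5)) = -(54 + 2*(-6*5)) = -(54 + 2*(-30)) = -(54 - 60) = -1*(-6) = 6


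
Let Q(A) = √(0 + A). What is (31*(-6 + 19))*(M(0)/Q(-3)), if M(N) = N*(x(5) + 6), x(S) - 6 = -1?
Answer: 0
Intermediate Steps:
x(S) = 5 (x(S) = 6 - 1 = 5)
M(N) = 11*N (M(N) = N*(5 + 6) = N*11 = 11*N)
Q(A) = √A
(31*(-6 + 19))*(M(0)/Q(-3)) = (31*(-6 + 19))*((11*0)/(√(-3))) = (31*13)*(0/((I*√3))) = 403*(0*(-I*√3/3)) = 403*0 = 0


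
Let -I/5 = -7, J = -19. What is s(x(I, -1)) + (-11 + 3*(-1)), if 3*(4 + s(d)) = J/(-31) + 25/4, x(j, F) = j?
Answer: -5845/372 ≈ -15.712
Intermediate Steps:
I = 35 (I = -5*(-7) = 35)
s(d) = -637/372 (s(d) = -4 + (-19/(-31) + 25/4)/3 = -4 + (-19*(-1/31) + 25*(1/4))/3 = -4 + (19/31 + 25/4)/3 = -4 + (1/3)*(851/124) = -4 + 851/372 = -637/372)
s(x(I, -1)) + (-11 + 3*(-1)) = -637/372 + (-11 + 3*(-1)) = -637/372 + (-11 - 3) = -637/372 - 14 = -5845/372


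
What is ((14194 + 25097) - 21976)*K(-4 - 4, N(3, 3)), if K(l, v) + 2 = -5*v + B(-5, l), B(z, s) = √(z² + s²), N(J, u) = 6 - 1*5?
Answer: -121205 + 17315*√89 ≈ 42144.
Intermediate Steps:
N(J, u) = 1 (N(J, u) = 6 - 5 = 1)
B(z, s) = √(s² + z²)
K(l, v) = -2 + √(25 + l²) - 5*v (K(l, v) = -2 + (-5*v + √(l² + (-5)²)) = -2 + (-5*v + √(l² + 25)) = -2 + (-5*v + √(25 + l²)) = -2 + (√(25 + l²) - 5*v) = -2 + √(25 + l²) - 5*v)
((14194 + 25097) - 21976)*K(-4 - 4, N(3, 3)) = ((14194 + 25097) - 21976)*(-2 + √(25 + (-4 - 4)²) - 5*1) = (39291 - 21976)*(-2 + √(25 + (-8)²) - 5) = 17315*(-2 + √(25 + 64) - 5) = 17315*(-2 + √89 - 5) = 17315*(-7 + √89) = -121205 + 17315*√89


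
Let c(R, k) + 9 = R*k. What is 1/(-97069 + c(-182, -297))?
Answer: -1/43024 ≈ -2.3243e-5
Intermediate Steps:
c(R, k) = -9 + R*k
1/(-97069 + c(-182, -297)) = 1/(-97069 + (-9 - 182*(-297))) = 1/(-97069 + (-9 + 54054)) = 1/(-97069 + 54045) = 1/(-43024) = -1/43024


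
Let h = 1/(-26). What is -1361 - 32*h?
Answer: -17677/13 ≈ -1359.8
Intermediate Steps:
h = -1/26 ≈ -0.038462
-1361 - 32*h = -1361 - 32*(-1)/26 = -1361 - 1*(-16/13) = -1361 + 16/13 = -17677/13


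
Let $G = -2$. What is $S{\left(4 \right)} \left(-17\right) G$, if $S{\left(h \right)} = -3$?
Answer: $-102$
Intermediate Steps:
$S{\left(4 \right)} \left(-17\right) G = \left(-3\right) \left(-17\right) \left(-2\right) = 51 \left(-2\right) = -102$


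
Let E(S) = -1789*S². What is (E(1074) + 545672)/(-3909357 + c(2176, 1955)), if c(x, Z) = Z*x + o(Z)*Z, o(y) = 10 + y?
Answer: -1031511446/2093149 ≈ -492.80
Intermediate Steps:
c(x, Z) = Z*x + Z*(10 + Z) (c(x, Z) = Z*x + (10 + Z)*Z = Z*x + Z*(10 + Z))
(E(1074) + 545672)/(-3909357 + c(2176, 1955)) = (-1789*1074² + 545672)/(-3909357 + 1955*(10 + 1955 + 2176)) = (-1789*1153476 + 545672)/(-3909357 + 1955*4141) = (-2063568564 + 545672)/(-3909357 + 8095655) = -2063022892/4186298 = -2063022892*1/4186298 = -1031511446/2093149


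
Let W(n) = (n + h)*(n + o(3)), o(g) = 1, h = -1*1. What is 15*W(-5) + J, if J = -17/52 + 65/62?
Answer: 581483/1612 ≈ 360.72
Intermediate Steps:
h = -1
J = 1163/1612 (J = -17*1/52 + 65*(1/62) = -17/52 + 65/62 = 1163/1612 ≈ 0.72146)
W(n) = (1 + n)*(-1 + n) (W(n) = (n - 1)*(n + 1) = (-1 + n)*(1 + n) = (1 + n)*(-1 + n))
15*W(-5) + J = 15*(-1 + (-5)²) + 1163/1612 = 15*(-1 + 25) + 1163/1612 = 15*24 + 1163/1612 = 360 + 1163/1612 = 581483/1612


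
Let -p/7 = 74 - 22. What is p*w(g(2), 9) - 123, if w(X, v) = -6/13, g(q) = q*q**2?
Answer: 45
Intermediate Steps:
p = -364 (p = -7*(74 - 22) = -7*52 = -364)
g(q) = q**3
w(X, v) = -6/13 (w(X, v) = -6*1/13 = -6/13)
p*w(g(2), 9) - 123 = -364*(-6/13) - 123 = 168 - 123 = 45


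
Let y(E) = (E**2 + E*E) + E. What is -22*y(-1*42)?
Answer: -76692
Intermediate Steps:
y(E) = E + 2*E**2 (y(E) = (E**2 + E**2) + E = 2*E**2 + E = E + 2*E**2)
-22*y(-1*42) = -22*(-1*42)*(1 + 2*(-1*42)) = -(-924)*(1 + 2*(-42)) = -(-924)*(1 - 84) = -(-924)*(-83) = -22*3486 = -76692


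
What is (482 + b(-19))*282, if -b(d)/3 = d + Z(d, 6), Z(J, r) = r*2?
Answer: 141846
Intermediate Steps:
Z(J, r) = 2*r
b(d) = -36 - 3*d (b(d) = -3*(d + 2*6) = -3*(d + 12) = -3*(12 + d) = -36 - 3*d)
(482 + b(-19))*282 = (482 + (-36 - 3*(-19)))*282 = (482 + (-36 + 57))*282 = (482 + 21)*282 = 503*282 = 141846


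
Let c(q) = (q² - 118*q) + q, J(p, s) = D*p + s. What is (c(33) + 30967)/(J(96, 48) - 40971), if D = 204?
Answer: -28195/21339 ≈ -1.3213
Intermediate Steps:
J(p, s) = s + 204*p (J(p, s) = 204*p + s = s + 204*p)
c(q) = q² - 117*q
(c(33) + 30967)/(J(96, 48) - 40971) = (33*(-117 + 33) + 30967)/((48 + 204*96) - 40971) = (33*(-84) + 30967)/((48 + 19584) - 40971) = (-2772 + 30967)/(19632 - 40971) = 28195/(-21339) = 28195*(-1/21339) = -28195/21339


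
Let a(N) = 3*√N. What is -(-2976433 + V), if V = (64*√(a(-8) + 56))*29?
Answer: 2976433 - 1856*√(56 + 6*I*√2) ≈ 2.9625e+6 - 1049.3*I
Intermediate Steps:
V = 1856*√(56 + 6*I*√2) (V = (64*√(3*√(-8) + 56))*29 = (64*√(3*(2*I*√2) + 56))*29 = (64*√(6*I*√2 + 56))*29 = (64*√(56 + 6*I*√2))*29 = 1856*√(56 + 6*I*√2) ≈ 13929.0 + 1049.3*I)
-(-2976433 + V) = -(-2976433 + 1856*√(56 + 6*I*√2)) = 2976433 - 1856*√(56 + 6*I*√2)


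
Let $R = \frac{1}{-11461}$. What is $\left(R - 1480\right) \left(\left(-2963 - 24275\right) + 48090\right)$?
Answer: $- \frac{353697483412}{11461} \approx -3.0861 \cdot 10^{7}$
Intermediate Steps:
$R = - \frac{1}{11461} \approx -8.7252 \cdot 10^{-5}$
$\left(R - 1480\right) \left(\left(-2963 - 24275\right) + 48090\right) = \left(- \frac{1}{11461} - 1480\right) \left(\left(-2963 - 24275\right) + 48090\right) = - \frac{16962281 \left(-27238 + 48090\right)}{11461} = \left(- \frac{16962281}{11461}\right) 20852 = - \frac{353697483412}{11461}$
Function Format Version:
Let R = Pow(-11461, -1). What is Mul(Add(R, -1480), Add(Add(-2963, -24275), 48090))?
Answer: Rational(-353697483412, 11461) ≈ -3.0861e+7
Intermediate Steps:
R = Rational(-1, 11461) ≈ -8.7252e-5
Mul(Add(R, -1480), Add(Add(-2963, -24275), 48090)) = Mul(Add(Rational(-1, 11461), -1480), Add(Add(-2963, -24275), 48090)) = Mul(Rational(-16962281, 11461), Add(-27238, 48090)) = Mul(Rational(-16962281, 11461), 20852) = Rational(-353697483412, 11461)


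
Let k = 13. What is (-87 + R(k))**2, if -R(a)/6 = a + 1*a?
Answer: 59049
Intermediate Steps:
R(a) = -12*a (R(a) = -6*(a + 1*a) = -6*(a + a) = -12*a)
(-87 + R(k))**2 = (-87 - 12*13)**2 = (-87 - 156)**2 = (-243)**2 = 59049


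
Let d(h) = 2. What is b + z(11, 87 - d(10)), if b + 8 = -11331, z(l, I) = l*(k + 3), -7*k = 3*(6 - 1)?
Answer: -79307/7 ≈ -11330.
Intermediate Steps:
k = -15/7 (k = -3*(6 - 1)/7 = -3*5/7 = -⅐*15 = -15/7 ≈ -2.1429)
z(l, I) = 6*l/7 (z(l, I) = l*(-15/7 + 3) = l*(6/7) = 6*l/7)
b = -11339 (b = -8 - 11331 = -11339)
b + z(11, 87 - d(10)) = -11339 + (6/7)*11 = -11339 + 66/7 = -79307/7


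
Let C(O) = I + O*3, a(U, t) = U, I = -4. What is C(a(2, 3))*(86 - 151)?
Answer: -130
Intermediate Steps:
C(O) = -4 + 3*O (C(O) = -4 + O*3 = -4 + 3*O)
C(a(2, 3))*(86 - 151) = (-4 + 3*2)*(86 - 151) = (-4 + 6)*(-65) = 2*(-65) = -130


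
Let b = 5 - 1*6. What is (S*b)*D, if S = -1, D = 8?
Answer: 8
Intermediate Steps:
b = -1 (b = 5 - 6 = -1)
(S*b)*D = -1*(-1)*8 = 1*8 = 8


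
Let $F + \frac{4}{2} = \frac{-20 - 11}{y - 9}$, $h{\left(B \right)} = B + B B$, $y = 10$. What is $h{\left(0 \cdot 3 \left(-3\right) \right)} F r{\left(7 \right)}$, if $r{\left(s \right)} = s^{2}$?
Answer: $0$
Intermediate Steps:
$h{\left(B \right)} = B + B^{2}$
$F = -33$ ($F = -2 + \frac{-20 - 11}{10 - 9} = -2 - \frac{31}{1} = -2 - 31 = -33$)
$h{\left(0 \cdot 3 \left(-3\right) \right)} F r{\left(7 \right)} = 0 \cdot 3 \left(-3\right) \left(1 + 0 \cdot 3 \left(-3\right)\right) \left(-33\right) 7^{2} = 0 \left(-3\right) \left(1 + 0 \left(-3\right)\right) \left(-33\right) 49 = 0 \left(1 + 0\right) \left(-33\right) 49 = 0 \cdot 1 \left(-33\right) 49 = 0 \left(-33\right) 49 = 0 \cdot 49 = 0$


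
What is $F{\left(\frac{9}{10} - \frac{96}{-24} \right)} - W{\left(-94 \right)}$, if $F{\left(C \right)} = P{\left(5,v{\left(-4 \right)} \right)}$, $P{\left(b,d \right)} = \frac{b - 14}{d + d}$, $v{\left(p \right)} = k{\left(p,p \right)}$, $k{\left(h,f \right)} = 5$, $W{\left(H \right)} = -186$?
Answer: $\frac{1851}{10} \approx 185.1$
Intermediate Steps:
$v{\left(p \right)} = 5$
$P{\left(b,d \right)} = \frac{-14 + b}{2 d}$
$F{\left(C \right)} = - \frac{9}{10}$ ($F{\left(C \right)} = \frac{-14 + 5}{2 \cdot 5} = \frac{1}{2} \cdot \frac{1}{5} \left(-9\right) = - \frac{9}{10}$)
$F{\left(\frac{9}{10} - \frac{96}{-24} \right)} - W{\left(-94 \right)} = - \frac{9}{10} - -186 = - \frac{9}{10} + 186 = \frac{1851}{10}$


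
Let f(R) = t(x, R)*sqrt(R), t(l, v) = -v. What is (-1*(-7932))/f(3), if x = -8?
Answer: -2644*sqrt(3)/3 ≈ -1526.5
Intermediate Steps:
f(R) = -R**(3/2) (f(R) = (-R)*sqrt(R) = -R**(3/2))
(-1*(-7932))/f(3) = (-1*(-7932))/((-3**(3/2))) = 7932/((-3*sqrt(3))) = 7932*(-sqrt(3)/9) = -2644*sqrt(3)/3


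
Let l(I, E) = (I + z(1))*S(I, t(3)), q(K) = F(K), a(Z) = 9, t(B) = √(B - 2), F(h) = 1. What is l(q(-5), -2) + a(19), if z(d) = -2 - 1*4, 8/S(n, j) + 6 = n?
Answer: 17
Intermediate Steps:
t(B) = √(-2 + B)
q(K) = 1
S(n, j) = 8/(-6 + n)
z(d) = -6 (z(d) = -2 - 4 = -6)
l(I, E) = 8 (l(I, E) = (I - 6)*(8/(-6 + I)) = (-6 + I)*(8/(-6 + I)) = 8)
l(q(-5), -2) + a(19) = 8 + 9 = 17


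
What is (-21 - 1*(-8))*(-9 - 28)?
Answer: 481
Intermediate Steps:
(-21 - 1*(-8))*(-9 - 28) = (-21 + 8)*(-37) = -13*(-37) = 481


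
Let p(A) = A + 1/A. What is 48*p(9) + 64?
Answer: 1504/3 ≈ 501.33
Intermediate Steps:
48*p(9) + 64 = 48*(9 + 1/9) + 64 = 48*(9 + ⅑) + 64 = 48*(82/9) + 64 = 1312/3 + 64 = 1504/3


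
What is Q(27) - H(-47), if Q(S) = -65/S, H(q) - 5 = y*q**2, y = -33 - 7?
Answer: 2385520/27 ≈ 88353.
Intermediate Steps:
y = -40
H(q) = 5 - 40*q**2
Q(27) - H(-47) = -65/27 - (5 - 40*(-47)**2) = -65*1/27 - (5 - 40*2209) = -65/27 - (5 - 88360) = -65/27 - 1*(-88355) = -65/27 + 88355 = 2385520/27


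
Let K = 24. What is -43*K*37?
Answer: -38184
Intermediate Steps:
-43*K*37 = -43*24*37 = -1032*37 = -38184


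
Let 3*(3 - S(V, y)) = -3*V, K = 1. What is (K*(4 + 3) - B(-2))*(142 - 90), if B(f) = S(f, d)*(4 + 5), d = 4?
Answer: -104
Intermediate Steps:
S(V, y) = 3 + V (S(V, y) = 3 - (-1)*V = 3 + V)
B(f) = 27 + 9*f (B(f) = (3 + f)*(4 + 5) = (3 + f)*9 = 27 + 9*f)
(K*(4 + 3) - B(-2))*(142 - 90) = (1*(4 + 3) - (27 + 9*(-2)))*(142 - 90) = (1*7 - (27 - 18))*52 = (7 - 1*9)*52 = (7 - 9)*52 = -2*52 = -104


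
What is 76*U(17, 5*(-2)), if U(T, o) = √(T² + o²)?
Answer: 76*√389 ≈ 1499.0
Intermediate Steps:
76*U(17, 5*(-2)) = 76*√(17² + (5*(-2))²) = 76*√(289 + (-10)²) = 76*√(289 + 100) = 76*√389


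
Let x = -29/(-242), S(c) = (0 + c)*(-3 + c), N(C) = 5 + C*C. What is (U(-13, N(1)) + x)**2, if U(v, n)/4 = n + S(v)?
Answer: 42923966761/58564 ≈ 7.3294e+5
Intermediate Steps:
N(C) = 5 + C**2
S(c) = c*(-3 + c)
x = 29/242 (x = -29*(-1/242) = 29/242 ≈ 0.11983)
U(v, n) = 4*n + 4*v*(-3 + v) (U(v, n) = 4*(n + v*(-3 + v)) = 4*n + 4*v*(-3 + v))
(U(-13, N(1)) + x)**2 = ((4*(5 + 1**2) + 4*(-13)*(-3 - 13)) + 29/242)**2 = ((4*(5 + 1) + 4*(-13)*(-16)) + 29/242)**2 = ((4*6 + 832) + 29/242)**2 = ((24 + 832) + 29/242)**2 = (856 + 29/242)**2 = (207181/242)**2 = 42923966761/58564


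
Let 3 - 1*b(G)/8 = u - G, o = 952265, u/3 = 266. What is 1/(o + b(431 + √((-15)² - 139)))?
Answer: 949353/901271113105 - 8*√86/901271113105 ≈ 1.0533e-6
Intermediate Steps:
u = 798 (u = 3*266 = 798)
b(G) = -6360 + 8*G (b(G) = 24 - 8*(798 - G) = 24 + (-6384 + 8*G) = -6360 + 8*G)
1/(o + b(431 + √((-15)² - 139))) = 1/(952265 + (-6360 + 8*(431 + √((-15)² - 139)))) = 1/(952265 + (-6360 + 8*(431 + √(225 - 139)))) = 1/(952265 + (-6360 + 8*(431 + √86))) = 1/(952265 + (-6360 + (3448 + 8*√86))) = 1/(952265 + (-2912 + 8*√86)) = 1/(949353 + 8*√86)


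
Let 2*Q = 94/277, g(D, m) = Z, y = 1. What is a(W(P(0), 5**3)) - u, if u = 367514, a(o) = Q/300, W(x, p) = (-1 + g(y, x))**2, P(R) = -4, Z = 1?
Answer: -30540413353/83100 ≈ -3.6751e+5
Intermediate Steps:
g(D, m) = 1
W(x, p) = 0 (W(x, p) = (-1 + 1)**2 = 0**2 = 0)
Q = 47/277 (Q = (94/277)/2 = (94*(1/277))/2 = (1/2)*(94/277) = 47/277 ≈ 0.16968)
a(o) = 47/83100 (a(o) = (47/277)/300 = (47/277)*(1/300) = 47/83100)
a(W(P(0), 5**3)) - u = 47/83100 - 1*367514 = 47/83100 - 367514 = -30540413353/83100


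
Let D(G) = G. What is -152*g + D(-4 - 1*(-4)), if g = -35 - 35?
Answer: 10640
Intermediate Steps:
g = -70
-152*g + D(-4 - 1*(-4)) = -152*(-70) + (-4 - 1*(-4)) = 10640 + (-4 + 4) = 10640 + 0 = 10640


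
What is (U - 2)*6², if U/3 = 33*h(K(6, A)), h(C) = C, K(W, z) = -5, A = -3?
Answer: -17892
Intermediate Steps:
U = -495 (U = 3*(33*(-5)) = 3*(-165) = -495)
(U - 2)*6² = (-495 - 2)*6² = -497*36 = -17892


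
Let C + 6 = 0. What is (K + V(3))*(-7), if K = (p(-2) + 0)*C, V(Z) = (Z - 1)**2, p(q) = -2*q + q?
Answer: 56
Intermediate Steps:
C = -6 (C = -6 + 0 = -6)
p(q) = -q
V(Z) = (-1 + Z)**2
K = -12 (K = (-1*(-2) + 0)*(-6) = (2 + 0)*(-6) = 2*(-6) = -12)
(K + V(3))*(-7) = (-12 + (-1 + 3)**2)*(-7) = (-12 + 2**2)*(-7) = (-12 + 4)*(-7) = -8*(-7) = 56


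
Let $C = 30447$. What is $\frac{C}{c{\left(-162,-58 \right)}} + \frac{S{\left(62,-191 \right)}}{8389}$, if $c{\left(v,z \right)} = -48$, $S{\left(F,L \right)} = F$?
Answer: $- \frac{85138969}{134224} \approx -634.3$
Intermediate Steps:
$\frac{C}{c{\left(-162,-58 \right)}} + \frac{S{\left(62,-191 \right)}}{8389} = \frac{30447}{-48} + \frac{62}{8389} = 30447 \left(- \frac{1}{48}\right) + 62 \cdot \frac{1}{8389} = - \frac{10149}{16} + \frac{62}{8389} = - \frac{85138969}{134224}$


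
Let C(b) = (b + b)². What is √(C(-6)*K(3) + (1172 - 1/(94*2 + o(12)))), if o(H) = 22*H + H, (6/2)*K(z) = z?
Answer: 3*√1967563/116 ≈ 36.277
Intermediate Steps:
K(z) = z/3
C(b) = 4*b² (C(b) = (2*b)² = 4*b²)
o(H) = 23*H
√(C(-6)*K(3) + (1172 - 1/(94*2 + o(12)))) = √((4*(-6)²)*((⅓)*3) + (1172 - 1/(94*2 + 23*12))) = √((4*36)*1 + (1172 - 1/(188 + 276))) = √(144*1 + (1172 - 1/464)) = √(144 + (1172 - 1*1/464)) = √(144 + (1172 - 1/464)) = √(144 + 543807/464) = √(610623/464) = 3*√1967563/116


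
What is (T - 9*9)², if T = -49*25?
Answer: 1705636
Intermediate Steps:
T = -1225
(T - 9*9)² = (-1225 - 9*9)² = (-1225 - 81)² = (-1306)² = 1705636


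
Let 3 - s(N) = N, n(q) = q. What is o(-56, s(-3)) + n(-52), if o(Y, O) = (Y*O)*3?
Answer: -1060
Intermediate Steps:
s(N) = 3 - N
o(Y, O) = 3*O*Y (o(Y, O) = (O*Y)*3 = 3*O*Y)
o(-56, s(-3)) + n(-52) = 3*(3 - 1*(-3))*(-56) - 52 = 3*(3 + 3)*(-56) - 52 = 3*6*(-56) - 52 = -1008 - 52 = -1060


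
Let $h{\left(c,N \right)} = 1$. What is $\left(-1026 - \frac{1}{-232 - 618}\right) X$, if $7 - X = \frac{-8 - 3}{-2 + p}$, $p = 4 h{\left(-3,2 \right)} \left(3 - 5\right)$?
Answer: $- \frac{51453841}{8500} \approx -6053.4$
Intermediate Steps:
$p = -8$ ($p = 4 \cdot 1 \left(3 - 5\right) = 4 \left(3 - 5\right) = 4 \left(-2\right) = -8$)
$X = \frac{59}{10}$ ($X = 7 - \frac{-8 - 3}{-2 - 8} = 7 - - \frac{11}{-10} = 7 - \left(-11\right) \left(- \frac{1}{10}\right) = 7 - \frac{11}{10} = \frac{59}{10} \approx 5.9$)
$\left(-1026 - \frac{1}{-232 - 618}\right) X = \left(-1026 - \frac{1}{-232 - 618}\right) \frac{59}{10} = \left(-1026 - \frac{1}{-850}\right) \frac{59}{10} = \left(-1026 - - \frac{1}{850}\right) \frac{59}{10} = \left(-1026 + \frac{1}{850}\right) \frac{59}{10} = \left(- \frac{872099}{850}\right) \frac{59}{10} = - \frac{51453841}{8500}$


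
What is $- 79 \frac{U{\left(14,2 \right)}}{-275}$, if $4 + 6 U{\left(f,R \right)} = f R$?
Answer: $\frac{316}{275} \approx 1.1491$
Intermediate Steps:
$U{\left(f,R \right)} = - \frac{2}{3} + \frac{R f}{6}$ ($U{\left(f,R \right)} = - \frac{2}{3} + \frac{f R}{6} = - \frac{2}{3} + \frac{R f}{6}$)
$- 79 \frac{U{\left(14,2 \right)}}{-275} = - 79 \frac{- \frac{2}{3} + \frac{1}{6} \cdot 2 \cdot 14}{-275} = - 79 \left(- \frac{2}{3} + \frac{14}{3}\right) \left(- \frac{1}{275}\right) = - 79 \cdot 4 \left(- \frac{1}{275}\right) = \left(-79\right) \left(- \frac{4}{275}\right) = \frac{316}{275}$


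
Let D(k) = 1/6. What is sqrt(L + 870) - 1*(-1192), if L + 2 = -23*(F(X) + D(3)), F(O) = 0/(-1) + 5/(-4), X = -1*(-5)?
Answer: 1192 + sqrt(32145)/6 ≈ 1221.9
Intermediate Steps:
D(k) = 1/6
X = 5
F(O) = -5/4 (F(O) = 0*(-1) + 5*(-1/4) = 0 - 5/4 = -5/4)
L = 275/12 (L = -2 - 23*(-5/4 + 1/6) = -2 - 23*(-13/12) = -2 + 299/12 = 275/12 ≈ 22.917)
sqrt(L + 870) - 1*(-1192) = sqrt(275/12 + 870) - 1*(-1192) = sqrt(10715/12) + 1192 = sqrt(32145)/6 + 1192 = 1192 + sqrt(32145)/6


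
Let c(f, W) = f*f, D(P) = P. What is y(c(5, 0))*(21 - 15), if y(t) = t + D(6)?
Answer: 186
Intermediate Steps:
c(f, W) = f**2
y(t) = 6 + t (y(t) = t + 6 = 6 + t)
y(c(5, 0))*(21 - 15) = (6 + 5**2)*(21 - 15) = (6 + 25)*6 = 31*6 = 186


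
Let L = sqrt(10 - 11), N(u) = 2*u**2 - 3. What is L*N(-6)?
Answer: 69*I ≈ 69.0*I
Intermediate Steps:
N(u) = -3 + 2*u**2
L = I (L = sqrt(-1) = I ≈ 1.0*I)
L*N(-6) = I*(-3 + 2*(-6)**2) = I*(-3 + 2*36) = I*(-3 + 72) = I*69 = 69*I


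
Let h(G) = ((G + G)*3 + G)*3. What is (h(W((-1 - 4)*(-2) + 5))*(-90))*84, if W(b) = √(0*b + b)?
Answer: -158760*√15 ≈ -6.1488e+5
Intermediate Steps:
W(b) = √b (W(b) = √(0 + b) = √b)
h(G) = 21*G (h(G) = ((2*G)*3 + G)*3 = (6*G + G)*3 = (7*G)*3 = 21*G)
(h(W((-1 - 4)*(-2) + 5))*(-90))*84 = ((21*√((-1 - 4)*(-2) + 5))*(-90))*84 = ((21*√(-5*(-2) + 5))*(-90))*84 = ((21*√(10 + 5))*(-90))*84 = ((21*√15)*(-90))*84 = -1890*√15*84 = -158760*√15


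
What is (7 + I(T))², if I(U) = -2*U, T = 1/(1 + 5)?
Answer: 400/9 ≈ 44.444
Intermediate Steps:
T = ⅙ (T = 1/6 = ⅙ ≈ 0.16667)
(7 + I(T))² = (7 - 2*⅙)² = (7 - ⅓)² = (20/3)² = 400/9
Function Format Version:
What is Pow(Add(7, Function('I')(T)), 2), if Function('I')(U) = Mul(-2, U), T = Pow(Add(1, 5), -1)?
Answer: Rational(400, 9) ≈ 44.444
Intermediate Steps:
T = Rational(1, 6) (T = Pow(6, -1) = Rational(1, 6) ≈ 0.16667)
Pow(Add(7, Function('I')(T)), 2) = Pow(Add(7, Mul(-2, Rational(1, 6))), 2) = Pow(Add(7, Rational(-1, 3)), 2) = Pow(Rational(20, 3), 2) = Rational(400, 9)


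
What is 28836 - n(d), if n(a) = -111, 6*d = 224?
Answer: 28947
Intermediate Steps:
d = 112/3 (d = (⅙)*224 = 112/3 ≈ 37.333)
28836 - n(d) = 28836 - 1*(-111) = 28836 + 111 = 28947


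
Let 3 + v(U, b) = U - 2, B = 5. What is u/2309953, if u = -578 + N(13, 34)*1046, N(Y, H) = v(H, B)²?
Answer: 879108/2309953 ≈ 0.38057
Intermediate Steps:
v(U, b) = -5 + U (v(U, b) = -3 + (U - 2) = -3 + (-2 + U) = -5 + U)
N(Y, H) = (-5 + H)²
u = 879108 (u = -578 + (-5 + 34)²*1046 = -578 + 29²*1046 = -578 + 841*1046 = -578 + 879686 = 879108)
u/2309953 = 879108/2309953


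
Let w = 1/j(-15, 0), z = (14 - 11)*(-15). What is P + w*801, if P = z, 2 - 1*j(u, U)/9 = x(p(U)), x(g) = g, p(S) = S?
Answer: -1/2 ≈ -0.50000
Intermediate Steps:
j(u, U) = 18 - 9*U
z = -45 (z = 3*(-15) = -45)
P = -45
w = 1/18 (w = 1/(18 - 9*0) = 1/(18 + 0) = 1/18 ≈ 0.055556)
P + w*801 = -45 + (1/18)*801 = -45 + 89/2 = -1/2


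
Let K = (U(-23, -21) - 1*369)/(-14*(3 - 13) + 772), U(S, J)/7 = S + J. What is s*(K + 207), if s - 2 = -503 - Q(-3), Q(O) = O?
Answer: -15612881/152 ≈ -1.0272e+5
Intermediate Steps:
U(S, J) = 7*J + 7*S (U(S, J) = 7*(S + J) = 7*(J + S) = 7*J + 7*S)
s = -498 (s = 2 + (-503 - 1*(-3)) = 2 + (-503 + 3) = 2 - 500 = -498)
K = -677/912 (K = ((7*(-21) + 7*(-23)) - 1*369)/(-14*(3 - 13) + 772) = ((-147 - 161) - 369)/(-14*(-10) + 772) = (-308 - 369)/(140 + 772) = -677/912 ≈ -0.74232)
s*(K + 207) = -498*(-677/912 + 207) = -498*188107/912 = -15612881/152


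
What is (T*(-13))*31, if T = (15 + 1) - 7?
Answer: -3627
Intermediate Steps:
T = 9 (T = 16 - 7 = 9)
(T*(-13))*31 = (9*(-13))*31 = -117*31 = -3627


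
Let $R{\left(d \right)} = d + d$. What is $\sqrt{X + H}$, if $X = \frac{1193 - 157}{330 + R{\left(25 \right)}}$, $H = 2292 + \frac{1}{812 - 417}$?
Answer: $\frac{2 \sqrt{1292506597}}{1501} \approx 47.903$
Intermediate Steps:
$H = \frac{905341}{395}$ ($H = 2292 + \frac{1}{395} = \frac{905341}{395} \approx 2292.0$)
$R{\left(d \right)} = 2 d$
$X = \frac{259}{95}$ ($X = \frac{1193 - 157}{330 + 2 \cdot 25} = \frac{1036}{330 + 50} = \frac{1036}{380} = 1036 \cdot \frac{1}{380} = \frac{259}{95} \approx 2.7263$)
$\sqrt{X + H} = \sqrt{\frac{259}{95} + \frac{905341}{395}} = \sqrt{\frac{3444388}{1501}} = \frac{2 \sqrt{1292506597}}{1501}$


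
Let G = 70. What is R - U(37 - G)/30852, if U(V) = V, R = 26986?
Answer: 277524035/10284 ≈ 26986.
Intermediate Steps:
R - U(37 - G)/30852 = 26986 - (37 - 1*70)/30852 = 26986 - (37 - 70)/30852 = 26986 - (-33)/30852 = 26986 - 1*(-11/10284) = 26986 + 11/10284 = 277524035/10284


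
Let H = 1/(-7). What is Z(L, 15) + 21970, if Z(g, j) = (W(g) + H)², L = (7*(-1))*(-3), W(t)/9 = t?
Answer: 2824214/49 ≈ 57637.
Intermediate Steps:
H = -⅐ ≈ -0.14286
W(t) = 9*t
L = 21 (L = -7*(-3) = 21)
Z(g, j) = (-⅐ + 9*g)² (Z(g, j) = (9*g - ⅐)² = (-⅐ + 9*g)²)
Z(L, 15) + 21970 = (-1 + 63*21)²/49 + 21970 = (-1 + 1323)²/49 + 21970 = (1/49)*1322² + 21970 = (1/49)*1747684 + 21970 = 1747684/49 + 21970 = 2824214/49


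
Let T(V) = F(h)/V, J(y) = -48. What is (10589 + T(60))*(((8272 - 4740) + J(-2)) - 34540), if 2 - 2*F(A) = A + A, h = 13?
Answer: -1644228864/5 ≈ -3.2885e+8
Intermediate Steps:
F(A) = 1 - A (F(A) = 1 - (A + A)/2 = 1 - A)
T(V) = -12/V (T(V) = (1 - 1*13)/V = (1 - 13)/V = -12/V)
(10589 + T(60))*(((8272 - 4740) + J(-2)) - 34540) = (10589 - 12/60)*(((8272 - 4740) - 48) - 34540) = (10589 - 12*1/60)*((3532 - 48) - 34540) = (10589 - ⅕)*(3484 - 34540) = (52944/5)*(-31056) = -1644228864/5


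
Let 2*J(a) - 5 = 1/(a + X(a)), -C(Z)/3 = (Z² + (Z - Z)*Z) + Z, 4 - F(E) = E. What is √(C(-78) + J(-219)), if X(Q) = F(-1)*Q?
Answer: I*√3456165655/438 ≈ 134.22*I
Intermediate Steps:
F(E) = 4 - E
C(Z) = -3*Z - 3*Z² (C(Z) = -3*((Z² + (Z - Z)*Z) + Z) = -3*((Z² + 0*Z) + Z) = -3*((Z² + 0) + Z) = -3*(Z² + Z) = -3*(Z + Z²) = -3*Z - 3*Z²)
X(Q) = 5*Q (X(Q) = (4 - 1*(-1))*Q = (4 + 1)*Q = 5*Q)
J(a) = 5/2 + 1/(12*a) (J(a) = 5/2 + 1/(2*(a + 5*a)) = 5/2 + 1/(2*((6*a))) = 5/2 + (1/(6*a))/2 = 5/2 + 1/(12*a))
√(C(-78) + J(-219)) = √(-3*(-78)*(1 - 78) + (1/12)*(1 + 30*(-219))/(-219)) = √(-3*(-78)*(-77) + (1/12)*(-1/219)*(1 - 6570)) = √(-18018 + (1/12)*(-1/219)*(-6569)) = √(-18018 + 6569/2628) = √(-47344735/2628) = I*√3456165655/438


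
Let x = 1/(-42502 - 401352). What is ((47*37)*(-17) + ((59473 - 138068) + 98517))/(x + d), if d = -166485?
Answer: 4279196414/73895033191 ≈ 0.057909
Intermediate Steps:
x = -1/443854 (x = 1/(-443854) = -1/443854 ≈ -2.2530e-6)
((47*37)*(-17) + ((59473 - 138068) + 98517))/(x + d) = ((47*37)*(-17) + ((59473 - 138068) + 98517))/(-1/443854 - 166485) = (1739*(-17) + (-78595 + 98517))/(-73895033191/443854) = (-29563 + 19922)*(-443854/73895033191) = -9641*(-443854/73895033191) = 4279196414/73895033191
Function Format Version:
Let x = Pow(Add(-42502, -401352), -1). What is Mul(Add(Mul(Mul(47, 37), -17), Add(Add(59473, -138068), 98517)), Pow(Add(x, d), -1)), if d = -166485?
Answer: Rational(4279196414, 73895033191) ≈ 0.057909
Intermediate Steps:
x = Rational(-1, 443854) (x = Pow(-443854, -1) = Rational(-1, 443854) ≈ -2.2530e-6)
Mul(Add(Mul(Mul(47, 37), -17), Add(Add(59473, -138068), 98517)), Pow(Add(x, d), -1)) = Mul(Add(Mul(Mul(47, 37), -17), Add(Add(59473, -138068), 98517)), Pow(Add(Rational(-1, 443854), -166485), -1)) = Mul(Add(Mul(1739, -17), Add(-78595, 98517)), Pow(Rational(-73895033191, 443854), -1)) = Mul(Add(-29563, 19922), Rational(-443854, 73895033191)) = Mul(-9641, Rational(-443854, 73895033191)) = Rational(4279196414, 73895033191)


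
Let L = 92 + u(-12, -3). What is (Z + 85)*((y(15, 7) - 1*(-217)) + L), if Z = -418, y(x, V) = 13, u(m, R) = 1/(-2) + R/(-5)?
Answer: -1072593/10 ≈ -1.0726e+5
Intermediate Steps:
u(m, R) = -1/2 - R/5 (u(m, R) = 1*(-1/2) + R*(-1/5) = -1/2 - R/5)
L = 921/10 (L = 92 + (-1/2 - 1/5*(-3)) = 92 + (-1/2 + 3/5) = 92 + 1/10 = 921/10 ≈ 92.100)
(Z + 85)*((y(15, 7) - 1*(-217)) + L) = (-418 + 85)*((13 - 1*(-217)) + 921/10) = -333*((13 + 217) + 921/10) = -333*(230 + 921/10) = -333*3221/10 = -1072593/10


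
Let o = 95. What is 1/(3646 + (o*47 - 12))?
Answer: 1/8099 ≈ 0.00012347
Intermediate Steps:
1/(3646 + (o*47 - 12)) = 1/(3646 + (95*47 - 12)) = 1/(3646 + (4465 - 12)) = 1/(3646 + 4453) = 1/8099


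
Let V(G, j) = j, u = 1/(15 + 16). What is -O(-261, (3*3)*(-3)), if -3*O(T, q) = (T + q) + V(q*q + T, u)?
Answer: -8927/93 ≈ -95.989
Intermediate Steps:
u = 1/31 ≈ 0.032258
O(T, q) = -1/93 - T/3 - q/3 (O(T, q) = -((T + q) + 1/31)/3 = -(1/31 + T + q)/3 = -1/93 - T/3 - q/3)
-O(-261, (3*3)*(-3)) = -(-1/93 - ⅓*(-261) - 3*3*(-3)/3) = -(-1/93 + 87 - 3*(-3)) = -(-1/93 + 87 - ⅓*(-27)) = -(-1/93 + 87 + 9) = -1*8927/93 = -8927/93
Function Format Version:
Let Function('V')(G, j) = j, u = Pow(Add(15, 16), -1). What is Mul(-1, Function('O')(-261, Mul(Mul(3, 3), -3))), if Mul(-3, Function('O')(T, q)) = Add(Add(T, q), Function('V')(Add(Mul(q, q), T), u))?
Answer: Rational(-8927, 93) ≈ -95.989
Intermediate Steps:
u = Rational(1, 31) (u = Pow(31, -1) = Rational(1, 31) ≈ 0.032258)
Function('O')(T, q) = Add(Rational(-1, 93), Mul(Rational(-1, 3), T), Mul(Rational(-1, 3), q)) (Function('O')(T, q) = Mul(Rational(-1, 3), Add(Add(T, q), Rational(1, 31))) = Mul(Rational(-1, 3), Add(Rational(1, 31), T, q)) = Add(Rational(-1, 93), Mul(Rational(-1, 3), T), Mul(Rational(-1, 3), q)))
Mul(-1, Function('O')(-261, Mul(Mul(3, 3), -3))) = Mul(-1, Add(Rational(-1, 93), Mul(Rational(-1, 3), -261), Mul(Rational(-1, 3), Mul(Mul(3, 3), -3)))) = Mul(-1, Add(Rational(-1, 93), 87, Mul(Rational(-1, 3), Mul(9, -3)))) = Mul(-1, Add(Rational(-1, 93), 87, Mul(Rational(-1, 3), -27))) = Mul(-1, Add(Rational(-1, 93), 87, 9)) = Mul(-1, Rational(8927, 93)) = Rational(-8927, 93)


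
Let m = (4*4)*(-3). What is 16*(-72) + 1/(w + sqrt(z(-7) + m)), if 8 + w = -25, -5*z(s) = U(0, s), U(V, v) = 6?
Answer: -2185399/1897 - I*sqrt(1230)/5691 ≈ -1152.0 - 0.0061626*I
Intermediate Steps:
z(s) = -6/5 (z(s) = -1/5*6 = -6/5)
w = -33 (w = -8 - 25 = -33)
m = -48 (m = 16*(-3) = -48)
16*(-72) + 1/(w + sqrt(z(-7) + m)) = 16*(-72) + 1/(-33 + sqrt(-6/5 - 48)) = -1152 + 1/(-33 + sqrt(-246/5)) = -1152 + 1/(-33 + I*sqrt(1230)/5)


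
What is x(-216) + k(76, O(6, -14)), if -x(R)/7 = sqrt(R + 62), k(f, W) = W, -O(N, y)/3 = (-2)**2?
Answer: -12 - 7*I*sqrt(154) ≈ -12.0 - 86.868*I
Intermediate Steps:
O(N, y) = -12 (O(N, y) = -3*(-2)**2 = -3*4 = -12)
x(R) = -7*sqrt(62 + R) (x(R) = -7*sqrt(R + 62) = -7*sqrt(62 + R))
x(-216) + k(76, O(6, -14)) = -7*sqrt(62 - 216) - 12 = -7*I*sqrt(154) - 12 = -12 - 7*I*sqrt(154)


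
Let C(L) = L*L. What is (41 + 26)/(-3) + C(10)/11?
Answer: -437/33 ≈ -13.242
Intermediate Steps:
C(L) = L**2
(41 + 26)/(-3) + C(10)/11 = (41 + 26)/(-3) + 10**2/11 = 67*(-1/3) + (1/11)*100 = -67/3 + 100/11 = -437/33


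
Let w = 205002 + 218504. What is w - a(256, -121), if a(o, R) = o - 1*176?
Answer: 423426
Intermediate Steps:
w = 423506
a(o, R) = -176 + o (a(o, R) = o - 176 = -176 + o)
w - a(256, -121) = 423506 - (-176 + 256) = 423506 - 1*80 = 423506 - 80 = 423426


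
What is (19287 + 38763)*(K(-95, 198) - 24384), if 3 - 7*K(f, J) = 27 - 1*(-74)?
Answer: -1416303900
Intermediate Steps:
K(f, J) = -14 (K(f, J) = 3/7 - (27 - 1*(-74))/7 = 3/7 - (27 + 74)/7 = 3/7 - ⅐*101 = 3/7 - 101/7 = -14)
(19287 + 38763)*(K(-95, 198) - 24384) = (19287 + 38763)*(-14 - 24384) = 58050*(-24398) = -1416303900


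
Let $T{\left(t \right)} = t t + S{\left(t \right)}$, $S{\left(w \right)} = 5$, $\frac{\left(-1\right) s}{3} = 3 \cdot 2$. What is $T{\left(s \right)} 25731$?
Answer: $8465499$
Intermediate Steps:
$s = -18$ ($s = - 3 \cdot 3 \cdot 2 = \left(-3\right) 6 = -18$)
$T{\left(t \right)} = 5 + t^{2}$ ($T{\left(t \right)} = t t + 5 = t^{2} + 5 = 5 + t^{2}$)
$T{\left(s \right)} 25731 = \left(5 + \left(-18\right)^{2}\right) 25731 = \left(5 + 324\right) 25731 = 329 \cdot 25731 = 8465499$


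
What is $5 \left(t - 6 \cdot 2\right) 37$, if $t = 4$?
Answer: $-1480$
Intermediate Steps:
$5 \left(t - 6 \cdot 2\right) 37 = 5 \left(4 - 6 \cdot 2\right) 37 = 5 \left(4 - 12\right) 37 = 5 \left(-8\right) 37 = \left(-40\right) 37 = -1480$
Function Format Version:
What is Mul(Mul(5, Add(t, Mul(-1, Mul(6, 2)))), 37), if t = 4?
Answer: -1480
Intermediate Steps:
Mul(Mul(5, Add(t, Mul(-1, Mul(6, 2)))), 37) = Mul(Mul(5, Add(4, Mul(-1, Mul(6, 2)))), 37) = Mul(Mul(5, Add(4, Mul(-1, 12))), 37) = Mul(Mul(5, Add(4, -12)), 37) = Mul(Mul(5, -8), 37) = Mul(-40, 37) = -1480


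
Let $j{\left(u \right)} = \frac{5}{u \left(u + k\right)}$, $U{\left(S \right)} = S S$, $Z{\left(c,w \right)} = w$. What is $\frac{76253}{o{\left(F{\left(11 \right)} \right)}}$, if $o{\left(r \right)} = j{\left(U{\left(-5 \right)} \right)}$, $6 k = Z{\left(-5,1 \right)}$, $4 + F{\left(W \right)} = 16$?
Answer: $\frac{57571015}{6} \approx 9.5952 \cdot 10^{6}$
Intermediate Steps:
$F{\left(W \right)} = 12$ ($F{\left(W \right)} = -4 + 16 = 12$)
$U{\left(S \right)} = S^{2}$
$k = \frac{1}{6}$ ($k = \frac{1}{6} \cdot 1 = \frac{1}{6} \approx 0.16667$)
$j{\left(u \right)} = \frac{5}{u \left(\frac{1}{6} + u\right)}$ ($j{\left(u \right)} = \frac{5}{u \left(u + \frac{1}{6}\right)} = \frac{5}{u \left(\frac{1}{6} + u\right)}$)
$o{\left(r \right)} = \frac{6}{755}$ ($o{\left(r \right)} = \frac{30}{\left(-5\right)^{2} \left(1 + 6 \left(-5\right)^{2}\right)} = \frac{30}{25 \left(1 + 6 \cdot 25\right)} = 30 \cdot \frac{1}{25} \frac{1}{1 + 150} = 30 \cdot \frac{1}{25} \cdot \frac{1}{151} = \frac{6}{755}$)
$\frac{76253}{o{\left(F{\left(11 \right)} \right)}} = \frac{76253}{\frac{6}{755}} = 76253 \cdot \frac{755}{6} = \frac{57571015}{6}$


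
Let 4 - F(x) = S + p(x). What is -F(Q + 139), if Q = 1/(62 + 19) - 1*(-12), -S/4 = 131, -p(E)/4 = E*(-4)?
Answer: 152944/81 ≈ 1888.2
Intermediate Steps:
p(E) = 16*E (p(E) = -4*E*(-4) = -(-16)*E = 16*E)
S = -524 (S = -4*131 = -524)
Q = 973/81 (Q = 1/81 + 12 = 973/81 ≈ 12.012)
F(x) = 528 - 16*x (F(x) = 4 - (-524 + 16*x) = 4 + (524 - 16*x) = 528 - 16*x)
-F(Q + 139) = -(528 - 16*(973/81 + 139)) = -(528 - 16*12232/81) = -(528 - 195712/81) = -1*(-152944/81) = 152944/81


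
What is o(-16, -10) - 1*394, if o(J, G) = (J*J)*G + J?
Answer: -2970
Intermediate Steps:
o(J, G) = J + G*J² (o(J, G) = J²*G + J = G*J² + J = J + G*J²)
o(-16, -10) - 1*394 = -16*(1 - 10*(-16)) - 1*394 = -16*(1 + 160) - 394 = -16*161 - 394 = -2576 - 394 = -2970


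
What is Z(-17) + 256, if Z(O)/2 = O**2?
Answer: 834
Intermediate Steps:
Z(O) = 2*O**2
Z(-17) + 256 = 2*(-17)**2 + 256 = 2*289 + 256 = 578 + 256 = 834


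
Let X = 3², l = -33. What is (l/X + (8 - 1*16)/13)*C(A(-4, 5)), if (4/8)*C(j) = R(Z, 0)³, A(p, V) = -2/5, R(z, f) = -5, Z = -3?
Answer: 41750/39 ≈ 1070.5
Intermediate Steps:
X = 9
A(p, V) = -⅖ (A(p, V) = -2*⅕ = -⅖)
C(j) = -250 (C(j) = 2*(-5)³ = 2*(-125) = -250)
(l/X + (8 - 1*16)/13)*C(A(-4, 5)) = (-33/9 + (8 - 1*16)/13)*(-250) = (-33*⅑ + (8 - 16)*(1/13))*(-250) = (-11/3 - 8*1/13)*(-250) = (-11/3 - 8/13)*(-250) = -167/39*(-250) = 41750/39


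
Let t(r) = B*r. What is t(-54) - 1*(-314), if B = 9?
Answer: -172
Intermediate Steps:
t(r) = 9*r
t(-54) - 1*(-314) = 9*(-54) - 1*(-314) = -486 + 314 = -172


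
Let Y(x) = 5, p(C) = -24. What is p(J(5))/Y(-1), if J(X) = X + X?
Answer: -24/5 ≈ -4.8000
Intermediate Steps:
J(X) = 2*X
p(J(5))/Y(-1) = -24/5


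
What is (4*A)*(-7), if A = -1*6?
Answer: 168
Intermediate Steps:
A = -6
(4*A)*(-7) = (4*(-6))*(-7) = -24*(-7) = 168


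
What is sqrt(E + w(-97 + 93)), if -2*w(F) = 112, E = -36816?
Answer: 2*I*sqrt(9218) ≈ 192.02*I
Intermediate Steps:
w(F) = -56 (w(F) = -1/2*112 = -56)
sqrt(E + w(-97 + 93)) = sqrt(-36816 - 56) = sqrt(-36872) = 2*I*sqrt(9218)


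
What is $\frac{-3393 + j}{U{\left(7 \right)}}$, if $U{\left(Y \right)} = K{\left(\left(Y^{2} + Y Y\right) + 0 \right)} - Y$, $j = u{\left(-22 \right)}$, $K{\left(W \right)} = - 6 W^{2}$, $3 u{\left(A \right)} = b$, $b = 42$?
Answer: $\frac{3379}{57631} \approx 0.058632$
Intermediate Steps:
$u{\left(A \right)} = 14$ ($u{\left(A \right)} = \frac{1}{3} \cdot 42 = 14$)
$j = 14$
$U{\left(Y \right)} = - Y - 24 Y^{4}$ ($U{\left(Y \right)} = - 6 \left(\left(Y^{2} + Y Y\right) + 0\right)^{2} - Y = - 6 \left(\left(Y^{2} + Y^{2}\right) + 0\right)^{2} - Y = - 6 \left(2 Y^{2} + 0\right)^{2} - Y = - 6 \left(2 Y^{2}\right)^{2} - Y = - 6 \cdot 4 Y^{4} - Y = - 24 Y^{4} - Y = - Y - 24 Y^{4}$)
$\frac{-3393 + j}{U{\left(7 \right)}} = \frac{-3393 + 14}{\left(-1\right) 7 - 24 \cdot 7^{4}} = - \frac{3379}{-7 - 57624} = - \frac{3379}{-57631} = \left(-3379\right) \left(- \frac{1}{57631}\right) = \frac{3379}{57631}$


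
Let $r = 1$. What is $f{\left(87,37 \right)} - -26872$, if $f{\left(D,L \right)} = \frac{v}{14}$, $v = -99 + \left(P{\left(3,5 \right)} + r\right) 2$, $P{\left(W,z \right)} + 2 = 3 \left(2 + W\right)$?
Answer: $\frac{376137}{14} \approx 26867.0$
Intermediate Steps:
$P{\left(W,z \right)} = 4 + 3 W$ ($P{\left(W,z \right)} = -2 + 3 \left(2 + W\right) = -2 + \left(6 + 3 W\right) = 4 + 3 W$)
$v = -71$ ($v = -99 + \left(\left(4 + 3 \cdot 3\right) + 1\right) 2 = -99 + \left(\left(4 + 9\right) + 1\right) 2 = -99 + \left(13 + 1\right) 2 = -99 + 14 \cdot 2 = -99 + 28 = -71$)
$f{\left(D,L \right)} = - \frac{71}{14}$
$f{\left(87,37 \right)} - -26872 = - \frac{71}{14} - -26872 = - \frac{71}{14} + 26872 = \frac{376137}{14}$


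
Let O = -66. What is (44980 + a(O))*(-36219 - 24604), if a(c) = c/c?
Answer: -2735879363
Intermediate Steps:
a(c) = 1
(44980 + a(O))*(-36219 - 24604) = (44980 + 1)*(-36219 - 24604) = 44981*(-60823) = -2735879363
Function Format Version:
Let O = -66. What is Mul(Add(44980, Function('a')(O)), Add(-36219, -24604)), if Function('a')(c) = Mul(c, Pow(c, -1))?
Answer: -2735879363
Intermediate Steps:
Function('a')(c) = 1
Mul(Add(44980, Function('a')(O)), Add(-36219, -24604)) = Mul(Add(44980, 1), Add(-36219, -24604)) = Mul(44981, -60823) = -2735879363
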